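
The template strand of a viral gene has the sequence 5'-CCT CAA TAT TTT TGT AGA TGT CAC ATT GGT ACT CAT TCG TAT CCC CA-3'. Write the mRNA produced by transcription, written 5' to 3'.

The mRNA has the sequence of the coding strand (reverse complement of the template) with T→U. Reverse complement of CCTCAATATTTTTGTAGATGTCACATTGGTACTCATTCGTATCCCCA is TGGGGATACGAATGAGTACCAATGTGACATCTACAAAAATATTGAGG; then T→U.

5'-UGGGGAUACGAAUGAGUACCAAUGUGACAUCUACAAAAAUAUUGAGG-3'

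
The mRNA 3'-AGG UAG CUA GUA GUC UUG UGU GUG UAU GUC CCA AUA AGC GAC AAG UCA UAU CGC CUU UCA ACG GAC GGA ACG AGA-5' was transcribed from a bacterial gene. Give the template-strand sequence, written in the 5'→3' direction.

Written 5'→3' the mRNA is AGAGCAAGGCAGGCAACUUUCCGCUAUACUGAACAGCGAAUAACCCUGUAUGUGUGUGUUCUGAUGAUCGAUGGA, so the coding DNA strand is AGAGCAAGGCAGGCAACTTTCCGCTATACTGAACAGCGAATAACCCTGTATGTGTGTGTTCTGATGATCGATGGA. The template is its reverse complement.

5'-TCCATCGATCATCAGAACACACACATACAGGGTTATTCGCTGTTCAGTATAGCGGAAAGTTGCCTGCCTTGCTCT-3'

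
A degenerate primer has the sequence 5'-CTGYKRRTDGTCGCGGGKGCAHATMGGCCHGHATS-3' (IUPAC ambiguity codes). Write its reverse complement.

5'-SATDCDGGCCKATDTGCMCCCGCGACHAYYMRCAG-3'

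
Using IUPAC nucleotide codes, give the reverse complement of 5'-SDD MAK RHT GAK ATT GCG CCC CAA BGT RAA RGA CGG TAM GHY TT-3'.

Standard pairs A↔T, G↔C; ambiguity codes pair R↔Y, M↔K, S↔S, B↔V, D↔H. Complement (SHHKTMYDACTMTAACGCGGGGTTVCAYTTYCTGCCATKCDRAA), then reverse for 5'→3'.

5′-AARDCKTACCGTCYTTYACVTTGGGGCGCAATMTCADYMTKHHS-3′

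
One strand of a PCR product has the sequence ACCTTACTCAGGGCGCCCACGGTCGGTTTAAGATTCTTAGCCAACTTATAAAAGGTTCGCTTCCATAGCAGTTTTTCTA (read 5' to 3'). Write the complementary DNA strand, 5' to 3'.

The complement of ACCTTACTCAGGGCGCCCACGGTCGGTTTAAGATTCTTAGCCAACTTATAAAAGGTTCGCTTCCATAGCAGTTTTTCTA is TGGAATGAGTCCCGCGGGTGCCAGCCAAATTCTAAGAATCGGTTGAATATTTTCCAAGCGAAGGTATCGTCAAAAAGAT (A↔T, G↔C). DNA strands are antiparallel, so the complementary strand runs 3'→5'; reversing gives the 5'→3' form.

5'-TAGAAAAACTGCTATGGAAGCGAACCTTTTATAAGTTGGCTAAGAATCTTAAACCGACCGTGGGCGCCCTGAGTAAGGT-3'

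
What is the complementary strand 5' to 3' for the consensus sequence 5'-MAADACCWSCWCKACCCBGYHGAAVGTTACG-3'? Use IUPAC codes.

5'-CGTAACBTTCDRCVGGGTMGWGSWGGTHTTK-3'

Standard pairs A↔T, G↔C; ambiguity codes pair Y↔R, M↔K, W↔W, S↔S, B↔V, D↔H. Complement (KTTHTGGWSGWGMTGGGVCRDCTTBCAATGC), then reverse for 5'→3'.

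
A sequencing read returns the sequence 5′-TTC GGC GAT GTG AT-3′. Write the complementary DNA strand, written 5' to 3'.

5'-ATCACATCGCCGAA-3'

The complement of TTCGGCGATGTGAT is AAGCCGCTACACTA (A↔T, G↔C). DNA strands are antiparallel, so the complementary strand runs 3'→5'; reversing gives the 5'→3' form.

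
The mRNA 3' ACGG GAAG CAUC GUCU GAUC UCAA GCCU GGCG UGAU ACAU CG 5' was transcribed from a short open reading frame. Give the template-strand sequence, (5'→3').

5'-TGCCCTTCGTAGCAGACTAGAGTTCGGACCGCACTATGTAGC-3'

Written 5'→3' the mRNA is GCUACAUAGUGCGGUCCGAACUCUAGUCUGCUACGAAGGGCA, so the coding DNA strand is GCTACATAGTGCGGTCCGAACTCTAGTCTGCTACGAAGGGCA. The template is its reverse complement.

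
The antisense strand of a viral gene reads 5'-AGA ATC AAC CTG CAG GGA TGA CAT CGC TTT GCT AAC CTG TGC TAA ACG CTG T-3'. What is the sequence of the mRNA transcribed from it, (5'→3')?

5'-ACAGCGUUUAGCACAGGUUAGCAAAGCGAUGUCAUCCCUGCAGGUUGAUUCU-3'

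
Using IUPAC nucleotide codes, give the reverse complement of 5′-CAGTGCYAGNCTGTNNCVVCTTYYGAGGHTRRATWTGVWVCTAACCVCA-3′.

5'-TGBGGTTAGBWBCAWATYYADCCTCRRAAGBBGNNACAGNCTRGCACTG-3'

Standard pairs A↔T, G↔C; ambiguity codes pair R↔Y, W↔W, H↔D, V↔B, N↔N. Complement (GTCACGRTCNGACANNGBBGAARRCTCCDAYYTAWACBWBGATTGGBGT), then reverse for 5'→3'.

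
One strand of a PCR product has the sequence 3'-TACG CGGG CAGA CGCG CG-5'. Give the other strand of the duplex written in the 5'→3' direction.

The strand is given 3'→5', so its complement runs 5'→3' in the same left-to-right order: pair each base A↔T, G↔C.

5'-ATGCGCCCGTCTGCGCGC-3'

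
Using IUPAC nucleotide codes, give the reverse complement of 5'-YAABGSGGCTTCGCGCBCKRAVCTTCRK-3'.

Standard pairs A↔T, G↔C; ambiguity codes pair R↔Y, K↔M, S↔S, B↔V. Complement (RTTVCSCCGAAGCGCGVGMYTBGAAGYM), then reverse for 5'→3'.

5'-MYGAAGBTYMGVGCGCGAAGCCSCVTTR-3'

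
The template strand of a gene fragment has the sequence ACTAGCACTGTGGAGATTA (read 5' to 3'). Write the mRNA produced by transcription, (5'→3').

5′-UAAUCUCCACAGUGCUAGU-3′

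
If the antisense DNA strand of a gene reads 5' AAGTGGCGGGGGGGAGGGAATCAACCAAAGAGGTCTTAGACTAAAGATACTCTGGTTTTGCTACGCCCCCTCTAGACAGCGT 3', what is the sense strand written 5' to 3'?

The coding strand is complementary and antiparallel to the template: take the complement (A↔T, G↔C) and reverse.

5′-ACGCTGTCTAGAGGGGGCGTAGCAAAACCAGAGTATCTTTAGTCTAAGACCTCTTTGGTTGATTCCCTCCCCCCCGCCACTT-3′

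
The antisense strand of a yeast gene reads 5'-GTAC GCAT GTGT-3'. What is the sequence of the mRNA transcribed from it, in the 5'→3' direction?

RNA polymerase reads the template 3'→5' and synthesizes mRNA 5'→3' by base-pairing (A→U, T→A, G↔C). The complement of the template is CATGCGTACACA; antiparallel, so 5'→3' the coding strand is ACACATGCGTAC. Replace T with U for the mRNA.

5'-ACACAUGCGUAC-3'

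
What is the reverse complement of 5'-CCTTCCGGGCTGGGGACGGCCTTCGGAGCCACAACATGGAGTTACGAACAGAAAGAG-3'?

Reading the sequence 3'→5' and pairing each base (A↔T, G↔C) gives the reverse complement directly.

5′-CTCTTTCTGTTCGTAACTCCATGTTGTGGCTCCGAAGGCCGTCCCCAGCCCGGAAGG-3′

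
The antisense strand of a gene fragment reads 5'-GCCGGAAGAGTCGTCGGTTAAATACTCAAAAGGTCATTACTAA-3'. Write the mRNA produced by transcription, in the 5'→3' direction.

5'-UUAGUAAUGACCUUUUGAGUAUUUAACCGACGACUCUUCCGGC-3'

The mRNA has the sequence of the coding strand (reverse complement of the template) with T→U. Reverse complement of GCCGGAAGAGTCGTCGGTTAAATACTCAAAAGGTCATTACTAA is TTAGTAATGACCTTTTGAGTATTTAACCGACGACTCTTCCGGC; then T→U.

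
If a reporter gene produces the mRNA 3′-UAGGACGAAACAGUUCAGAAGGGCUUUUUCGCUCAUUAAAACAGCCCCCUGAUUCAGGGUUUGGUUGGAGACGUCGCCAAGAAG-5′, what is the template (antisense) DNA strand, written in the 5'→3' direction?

5'-ATCCTGCTTTGTCAAGTCTTCCCGAAAAAGCGAGTAATTTTGTCGGGGGACTAAGTCCCAAACCAACCTCTGCAGCGGTTCTTC-3'

Written 5'→3' the mRNA is GAAGAACCGCUGCAGAGGUUGGUUUGGGACUUAGUCCCCCGACAAAAUUACUCGCUUUUUCGGGAAGACUUGACAAAGCAGGAU, so the coding DNA strand is GAAGAACCGCTGCAGAGGTTGGTTTGGGACTTAGTCCCCCGACAAAATTACTCGCTTTTTCGGGAAGACTTGACAAAGCAGGAT. The template is its reverse complement.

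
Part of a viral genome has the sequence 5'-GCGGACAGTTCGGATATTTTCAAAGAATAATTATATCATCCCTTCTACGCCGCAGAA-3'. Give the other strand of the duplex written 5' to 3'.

5'-TTCTGCGGCGTAGAAGGGATGATATAATTATTCTTTGAAAATATCCGAACTGTCCGC-3'

The complement of GCGGACAGTTCGGATATTTTCAAAGAATAATTATATCATCCCTTCTACGCCGCAGAA is CGCCTGTCAAGCCTATAAAAGTTTCTTATTAATATAGTAGGGAAGATGCGGCGTCTT (A↔T, G↔C). DNA strands are antiparallel, so the complementary strand runs 3'→5'; reversing gives the 5'→3' form.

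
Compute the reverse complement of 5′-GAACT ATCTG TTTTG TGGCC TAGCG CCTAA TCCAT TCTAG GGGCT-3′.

5′-AGCCCCTAGAATGGATTAGGCGCTAGGCCACAAAACAGATAGTTC-3′

Complement each base (A↔T, G↔C): CTTGATAGACAAAACACCGGATCGCGGATTAGGTAAGATCCCCGA. Then reverse.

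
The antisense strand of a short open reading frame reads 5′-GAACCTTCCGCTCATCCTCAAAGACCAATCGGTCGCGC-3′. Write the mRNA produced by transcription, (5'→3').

5'-GCGCGACCGAUUGGUCUUUGAGGAUGAGCGGAAGGUUC-3'

The mRNA has the sequence of the coding strand (reverse complement of the template) with T→U. Reverse complement of GAACCTTCCGCTCATCCTCAAAGACCAATCGGTCGCGC is GCGCGACCGATTGGTCTTTGAGGATGAGCGGAAGGTTC; then T→U.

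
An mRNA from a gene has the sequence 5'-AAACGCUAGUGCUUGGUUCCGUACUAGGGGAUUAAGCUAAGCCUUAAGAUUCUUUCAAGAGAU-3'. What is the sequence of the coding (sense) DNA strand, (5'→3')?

The coding DNA strand has the same 5'→3' sequence as the mRNA with U replaced by T.

5′-AAACGCTAGTGCTTGGTTCCGTACTAGGGGATTAAGCTAAGCCTTAAGATTCTTTCAAGAGAT-3′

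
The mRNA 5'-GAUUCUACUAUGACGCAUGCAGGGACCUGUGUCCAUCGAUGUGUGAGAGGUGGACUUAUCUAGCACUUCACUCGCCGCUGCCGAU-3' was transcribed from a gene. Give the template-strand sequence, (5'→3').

5′-ATCGGCAGCGGCGAGTGAAGTGCTAGATAAGTCCACCTCTCACACATCGATGGACACAGGTCCCTGCATGCGTCATAGTAGAATC-3′

Replace U with T to get the coding DNA strand: GATTCTACTATGACGCATGCAGGGACCTGTGTCCATCGATGTGTGAGAGGTGGACTTATCTAGCACTTCACTCGCCGCTGCCGAT. The template strand is its reverse complement (complement CTAAGATGATACTGCGTACGTCCCTGGACACAGGTAGCTACACACTCTCCACCTGAATAGATCGTGAAGTGAGCGGCGACGGCTA, then reverse).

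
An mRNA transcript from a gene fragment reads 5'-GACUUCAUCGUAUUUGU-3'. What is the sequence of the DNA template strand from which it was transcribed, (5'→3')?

5'-ACAAATACGATGAAGTC-3'

Replace U with T to get the coding DNA strand: GACTTCATCGTATTTGT. The template strand is its reverse complement (complement CTGAAGTAGCATAAACA, then reverse).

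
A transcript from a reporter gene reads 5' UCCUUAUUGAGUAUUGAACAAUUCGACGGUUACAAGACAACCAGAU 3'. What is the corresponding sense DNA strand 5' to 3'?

The coding DNA strand has the same 5'→3' sequence as the mRNA with U replaced by T.

5'-TCCTTATTGAGTATTGAACAATTCGACGGTTACAAGACAACCAGAT-3'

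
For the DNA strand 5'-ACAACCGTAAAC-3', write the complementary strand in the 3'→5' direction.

Base-pairing A↔T, G↔C gives the complement. The complementary strand is antiparallel, so paired with a 5'→3' strand it runs 3'→5'.

3'-TGTTGGCATTTG-5'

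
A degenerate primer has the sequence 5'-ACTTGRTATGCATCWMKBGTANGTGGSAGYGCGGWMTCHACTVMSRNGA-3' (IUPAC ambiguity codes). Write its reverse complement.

5′-TCNYSKBAGTDGAKWCCGCRCTSCCACNTACVMKWGATGCATAYCAAGT-3′

Standard pairs A↔T, G↔C; ambiguity codes pair R↔Y, M↔K, W↔W, S↔S, B↔V, H↔D, N↔N. Complement (TGAACYATACGTAGWKMVCATNCACCSTCRCGCCWKAGDTGABKSYNCT), then reverse for 5'→3'.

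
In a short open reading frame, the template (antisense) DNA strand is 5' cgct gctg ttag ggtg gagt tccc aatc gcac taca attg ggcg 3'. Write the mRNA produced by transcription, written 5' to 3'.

RNA polymerase reads the template 3'→5' and synthesizes mRNA 5'→3' by base-pairing (A→U, T→A, G↔C). The complement of the template is GCGACGACAATCCCACCTCAAGGGTTAGCGTGATGTTAACCCGC; antiparallel, so 5'→3' the coding strand is CGCCCAATTGTAGTGCGATTGGGAACTCCACCCTAACAGCAGCG. Replace T with U for the mRNA.

5'-CGCCCAAUUGUAGUGCGAUUGGGAACUCCACCCUAACAGCAGCG-3'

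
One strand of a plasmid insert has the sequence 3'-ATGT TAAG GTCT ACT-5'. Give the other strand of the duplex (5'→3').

The strand is given 3'→5', so its complement runs 5'→3' in the same left-to-right order: pair each base A↔T, G↔C.

5'-TACAATTCCAGATGA-3'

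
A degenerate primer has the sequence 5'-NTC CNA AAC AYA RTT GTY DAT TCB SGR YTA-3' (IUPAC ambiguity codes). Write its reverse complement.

5'-TARYCSVGAATHRACAAYTRTGTTTNGGAN-3'

Standard pairs A↔T, G↔C; ambiguity codes pair R↔Y, S↔S, B↔V, D↔H, N↔N. Complement (NAGGNTTTGTRTYAACARHTAAGVSCYRAT), then reverse for 5'→3'.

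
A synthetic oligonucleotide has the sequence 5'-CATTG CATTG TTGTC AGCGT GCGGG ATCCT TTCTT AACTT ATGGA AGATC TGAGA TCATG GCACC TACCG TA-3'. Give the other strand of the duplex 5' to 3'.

The complement of CATTGCATTGTTGTCAGCGTGCGGGATCCTTTCTTAACTTATGGAAGATCTGAGATCATGGCACCTACCGTA is GTAACGTAACAACAGTCGCACGCCCTAGGAAAGAATTGAATACCTTCTAGACTCTAGTACCGTGGATGGCAT (A↔T, G↔C). DNA strands are antiparallel, so the complementary strand runs 3'→5'; reversing gives the 5'→3' form.

5′-TACGGTAGGTGCCATGATCTCAGATCTTCCATAAGTTAAGAAAGGATCCCGCACGCTGACAACAATGCAATG-3′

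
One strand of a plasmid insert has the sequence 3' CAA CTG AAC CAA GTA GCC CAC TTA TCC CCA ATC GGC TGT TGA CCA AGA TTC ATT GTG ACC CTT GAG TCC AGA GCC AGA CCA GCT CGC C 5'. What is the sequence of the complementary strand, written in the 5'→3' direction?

The strand is given 3'→5', so its complement runs 5'→3' in the same left-to-right order: pair each base A↔T, G↔C.

5'-GTTGACTTGGTTCATCGGGTGAATAGGGGTTAGCCGACAACTGGTTCTAAGTAACACTGGGAACTCAGGTCTCGGTCTGGTCGAGCGG-3'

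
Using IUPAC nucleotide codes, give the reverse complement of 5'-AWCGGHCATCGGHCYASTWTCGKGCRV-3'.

Standard pairs A↔T, G↔C; ambiguity codes pair R↔Y, K↔M, W↔W, S↔S, H↔D, V↔B. Complement (TWGCCDGTAGCCDGRTSAWAGCMCGYB), then reverse for 5'→3'.

5'-BYGCMCGAWASTRGDCCGATGDCCGWT-3'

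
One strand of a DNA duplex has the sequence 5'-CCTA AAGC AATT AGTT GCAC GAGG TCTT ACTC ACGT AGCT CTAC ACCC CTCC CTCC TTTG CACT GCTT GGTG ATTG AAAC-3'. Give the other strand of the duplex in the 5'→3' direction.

The complement of CCTAAAGCAATTAGTTGCACGAGGTCTTACTCACGTAGCTCTACACCCCTCCCTCCTTTGCACTGCTTGGTGATTGAAAC is GGATTTCGTTAATCAACGTGCTCCAGAATGAGTGCATCGAGATGTGGGGAGGGAGGAAACGTGACGAACCACTAACTTTG (A↔T, G↔C). DNA strands are antiparallel, so the complementary strand runs 3'→5'; reversing gives the 5'→3' form.

5′-GTTTCAATCACCAAGCAGTGCAAAGGAGGGAGGGGTGTAGAGCTACGTGAGTAAGACCTCGTGCAACTAATTGCTTTAGG-3′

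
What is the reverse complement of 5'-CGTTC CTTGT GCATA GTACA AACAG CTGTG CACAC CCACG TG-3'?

5′-CACGTGGGTGTGCACAGCTGTTTGTACTATGCACAAGGAACG-3′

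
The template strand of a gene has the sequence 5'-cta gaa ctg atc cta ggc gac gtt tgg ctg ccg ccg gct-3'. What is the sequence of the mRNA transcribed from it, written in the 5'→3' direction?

5'-AGCCGGCGGCAGCCAAACGUCGCCUAGGAUCAGUUCUAG-3'

RNA polymerase reads the template 3'→5' and synthesizes mRNA 5'→3' by base-pairing (A→U, T→A, G↔C). The complement of the template is GATCTTGACTAGGATCCGCTGCAAACCGACGGCGGCCGA; antiparallel, so 5'→3' the coding strand is AGCCGGCGGCAGCCAAACGTCGCCTAGGATCAGTTCTAG. Replace T with U for the mRNA.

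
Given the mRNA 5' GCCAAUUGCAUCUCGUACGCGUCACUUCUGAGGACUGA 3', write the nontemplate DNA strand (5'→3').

The coding DNA strand has the same 5'→3' sequence as the mRNA with U replaced by T.

5'-GCCAATTGCATCTCGTACGCGTCACTTCTGAGGACTGA-3'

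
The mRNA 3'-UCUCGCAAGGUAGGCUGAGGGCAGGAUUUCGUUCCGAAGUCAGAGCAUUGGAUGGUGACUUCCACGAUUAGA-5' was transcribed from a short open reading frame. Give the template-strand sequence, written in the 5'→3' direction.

5′-AGAGCGTTCCATCCGACTCCCGTCCTAAAGCAAGGCTTCAGTCTCGTAACCTACCACTGAAGGTGCTAATCT-3′

Written 5'→3' the mRNA is AGAUUAGCACCUUCAGUGGUAGGUUACGAGACUGAAGCCUUGCUUUAGGACGGGAGUCGGAUGGAACGCUCU, so the coding DNA strand is AGATTAGCACCTTCAGTGGTAGGTTACGAGACTGAAGCCTTGCTTTAGGACGGGAGTCGGATGGAACGCTCT. The template is its reverse complement.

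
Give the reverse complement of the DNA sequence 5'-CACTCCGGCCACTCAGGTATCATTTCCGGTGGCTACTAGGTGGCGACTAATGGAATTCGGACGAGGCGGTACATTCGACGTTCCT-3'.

Reading the sequence 3'→5' and pairing each base (A↔T, G↔C) gives the reverse complement directly.

5′-AGGAACGTCGAATGTACCGCCTCGTCCGAATTCCATTAGTCGCCACCTAGTAGCCACCGGAAATGATACCTGAGTGGCCGGAGTG-3′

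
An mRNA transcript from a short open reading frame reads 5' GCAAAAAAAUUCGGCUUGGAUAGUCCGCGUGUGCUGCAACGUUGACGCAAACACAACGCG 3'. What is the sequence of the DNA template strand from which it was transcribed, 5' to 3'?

5'-CGCGTTGTGTTTGCGTCAACGTTGCAGCACACGCGGACTATCCAAGCCGAATTTTTTTGC-3'

Replace U with T to get the coding DNA strand: GCAAAAAAATTCGGCTTGGATAGTCCGCGTGTGCTGCAACGTTGACGCAAACACAACGCG. The template strand is its reverse complement (complement CGTTTTTTTAAGCCGAACCTATCAGGCGCACACGACGTTGCAACTGCGTTTGTGTTGCGC, then reverse).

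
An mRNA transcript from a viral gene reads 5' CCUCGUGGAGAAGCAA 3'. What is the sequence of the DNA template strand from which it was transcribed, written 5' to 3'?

5'-TTGCTTCTCCACGAGG-3'

Replace U with T to get the coding DNA strand: CCTCGTGGAGAAGCAA. The template strand is its reverse complement (complement GGAGCACCTCTTCGTT, then reverse).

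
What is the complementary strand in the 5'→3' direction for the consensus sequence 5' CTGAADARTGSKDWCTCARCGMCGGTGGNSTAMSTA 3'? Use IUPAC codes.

Standard pairs A↔T, G↔C; ambiguity codes pair R↔Y, M↔K, W↔W, S↔S, D↔H, N↔N. Complement (GACTTHTYACSMHWGAGTYGCKGCCACCNSATKSAT), then reverse for 5'→3'.

5'-TASKTASNCCACCGKCGYTGAGWHMSCAYTHTTCAG-3'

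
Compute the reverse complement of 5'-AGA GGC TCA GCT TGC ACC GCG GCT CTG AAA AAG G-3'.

Reading the sequence 3'→5' and pairing each base (A↔T, G↔C) gives the reverse complement directly.

5'-CCTTTTTCAGAGCCGCGGTGCAAGCTGAGCCTCT-3'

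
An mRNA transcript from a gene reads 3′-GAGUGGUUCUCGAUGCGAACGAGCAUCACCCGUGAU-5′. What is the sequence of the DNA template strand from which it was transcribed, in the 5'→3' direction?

Written 5'→3' the mRNA is UAGUGCCCACUACGAGCAAGCGUAGCUCUUGGUGAG, so the coding DNA strand is TAGTGCCCACTACGAGCAAGCGTAGCTCTTGGTGAG. The template is its reverse complement.

5'-CTCACCAAGAGCTACGCTTGCTCGTAGTGGGCACTA-3'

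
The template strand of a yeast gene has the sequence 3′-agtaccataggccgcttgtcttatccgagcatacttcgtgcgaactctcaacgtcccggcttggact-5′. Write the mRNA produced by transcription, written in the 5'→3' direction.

5'-UCAUGGUAUCCGGCGAACAGAAUAGGCUCGUAUGAAGCACGCUUGAGAGUUGCAGGGCCGAACCUGA-3'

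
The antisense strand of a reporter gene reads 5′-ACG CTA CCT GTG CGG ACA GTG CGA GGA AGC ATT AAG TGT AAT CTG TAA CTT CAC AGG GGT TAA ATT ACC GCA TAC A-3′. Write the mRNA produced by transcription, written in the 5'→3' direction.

The mRNA has the sequence of the coding strand (reverse complement of the template) with T→U. Reverse complement of ACGCTACCTGTGCGGACAGTGCGAGGAAGCATTAAGTGTAATCTGTAACTTCACAGGGGTTAAATTACCGCATACA is TGTATGCGGTAATTTAACCCCTGTGAAGTTACAGATTACACTTAATGCTTCCTCGCACTGTCCGCACAGGTAGCGT; then T→U.

5'-UGUAUGCGGUAAUUUAACCCCUGUGAAGUUACAGAUUACACUUAAUGCUUCCUCGCACUGUCCGCACAGGUAGCGU-3'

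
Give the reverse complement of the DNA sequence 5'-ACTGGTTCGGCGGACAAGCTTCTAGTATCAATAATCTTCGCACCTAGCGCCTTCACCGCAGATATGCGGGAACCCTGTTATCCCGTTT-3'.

5'-AAACGGGATAACAGGGTTCCCGCATATCTGCGGTGAAGGCGCTAGGTGCGAAGATTATTGATACTAGAAGCTTGTCCGCCGAACCAGT-3'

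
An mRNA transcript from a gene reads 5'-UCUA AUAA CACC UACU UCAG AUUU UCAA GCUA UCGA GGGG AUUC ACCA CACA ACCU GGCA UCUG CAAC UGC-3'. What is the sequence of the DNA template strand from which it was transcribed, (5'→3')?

5'-GCAGTTGCAGATGCCAGGTTGTGTGGTGAATCCCCTCGATAGCTTGAAAATCTGAAGTAGGTGTTATTAGA-3'

Replace U with T to get the coding DNA strand: TCTAATAACACCTACTTCAGATTTTCAAGCTATCGAGGGGATTCACCACACAACCTGGCATCTGCAACTGC. The template strand is its reverse complement (complement AGATTATTGTGGATGAAGTCTAAAAGTTCGATAGCTCCCCTAAGTGGTGTGTTGGACCGTAGACGTTGACG, then reverse).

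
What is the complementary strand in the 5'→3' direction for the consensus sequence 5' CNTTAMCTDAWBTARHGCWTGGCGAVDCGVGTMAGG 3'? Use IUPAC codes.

Standard pairs A↔T, G↔C; ambiguity codes pair R↔Y, M↔K, W↔W, B↔V, D↔H, N↔N. Complement (GNAATKGAHTWVATYDCGWACCGCTBHGCBCAKTCC), then reverse for 5'→3'.

5'-CCTKACBCGHBTCGCCAWGCDYTAVWTHAGKTAANG-3'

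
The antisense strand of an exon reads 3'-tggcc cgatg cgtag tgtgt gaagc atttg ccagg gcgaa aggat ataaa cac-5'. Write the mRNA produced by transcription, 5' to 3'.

Reading the template 3'→5' as shown, RNA polymerase pairs each base (A→U, T→A, G↔C) to build mRNA 5'→3' directly.

5'-ACCGGGCUACGCAUCACACACUUCGUAAACGGUCCCGCUUUCCUAUAUUUGUG-3'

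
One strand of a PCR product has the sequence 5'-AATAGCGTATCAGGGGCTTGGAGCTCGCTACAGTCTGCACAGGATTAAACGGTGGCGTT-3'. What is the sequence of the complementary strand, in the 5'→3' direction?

5'-AACGCCACCGTTTAATCCTGTGCAGACTGTAGCGAGCTCCAAGCCCCTGATACGCTATT-3'

The complement of AATAGCGTATCAGGGGCTTGGAGCTCGCTACAGTCTGCACAGGATTAAACGGTGGCGTT is TTATCGCATAGTCCCCGAACCTCGAGCGATGTCAGACGTGTCCTAATTTGCCACCGCAA (A↔T, G↔C). DNA strands are antiparallel, so the complementary strand runs 3'→5'; reversing gives the 5'→3' form.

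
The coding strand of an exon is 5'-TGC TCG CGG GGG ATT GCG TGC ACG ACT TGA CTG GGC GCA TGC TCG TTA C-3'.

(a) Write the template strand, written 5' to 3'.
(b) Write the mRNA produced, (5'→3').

(a) 5'-GTAACGAGCATGCGCCCAGTCAAGTCGTGCACGCAATCCCCCGCGAGCA-3'
(b) 5′-UGCUCGCGGGGGAUUGCGUGCACGACUUGACUGGGCGCAUGCUCGUUAC-3′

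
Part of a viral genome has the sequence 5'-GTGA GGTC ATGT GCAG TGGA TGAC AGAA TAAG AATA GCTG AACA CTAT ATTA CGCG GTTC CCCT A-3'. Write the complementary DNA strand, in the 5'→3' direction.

5'-TAGGGGAACCGCGTAATATAGTGTTCAGCTATTCTTATTCTGTCATCCACTGCACATGACCTCAC-3'

Pairing A↔T and G↔C gives CACTCCAGTACACGTCACCTACTGTCTTATTCTTATCGACTTGTGATATAATGCGCCAAGGGGAT, running 3'→5'. Reverse for the 5'→3' convention.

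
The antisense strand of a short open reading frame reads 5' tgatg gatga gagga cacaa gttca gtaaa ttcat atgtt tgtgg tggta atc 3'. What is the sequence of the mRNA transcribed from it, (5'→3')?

RNA polymerase reads the template 3'→5' and synthesizes mRNA 5'→3' by base-pairing (A→U, T→A, G↔C). The complement of the template is ACTACCTACTCTCCTGTGTTCAAGTCATTTAAGTATACAAACACCACCATTAG; antiparallel, so 5'→3' the coding strand is GATTACCACCACAAACATATGAATTTACTGAACTTGTGTCCTCTCATCCATCA. Replace T with U for the mRNA.

5'-GAUUACCACCACAAACAUAUGAAUUUACUGAACUUGUGUCCUCUCAUCCAUCA-3'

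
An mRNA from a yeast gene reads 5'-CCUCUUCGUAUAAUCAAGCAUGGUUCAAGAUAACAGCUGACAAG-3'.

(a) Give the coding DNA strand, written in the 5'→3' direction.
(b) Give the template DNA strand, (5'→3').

(a) 5'-CCTCTTCGTATAATCAAGCATGGTTCAAGATAACAGCTGACAAG-3'
(b) 5'-CTTGTCAGCTGTTATCTTGAACCATGCTTGATTATACGAAGAGG-3'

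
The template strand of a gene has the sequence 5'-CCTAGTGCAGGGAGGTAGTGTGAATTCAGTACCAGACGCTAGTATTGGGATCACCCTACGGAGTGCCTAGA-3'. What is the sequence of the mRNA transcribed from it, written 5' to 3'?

5'-UCUAGGCACUCCGUAGGGUGAUCCCAAUACUAGCGUCUGGUACUGAAUUCACACUACCUCCCUGCACUAGG-3'

RNA polymerase reads the template 3'→5' and synthesizes mRNA 5'→3' by base-pairing (A→U, T→A, G↔C). The complement of the template is GGATCACGTCCCTCCATCACACTTAAGTCATGGTCTGCGATCATAACCCTAGTGGGATGCCTCACGGATCT; antiparallel, so 5'→3' the coding strand is TCTAGGCACTCCGTAGGGTGATCCCAATACTAGCGTCTGGTACTGAATTCACACTACCTCCCTGCACTAGG. Replace T with U for the mRNA.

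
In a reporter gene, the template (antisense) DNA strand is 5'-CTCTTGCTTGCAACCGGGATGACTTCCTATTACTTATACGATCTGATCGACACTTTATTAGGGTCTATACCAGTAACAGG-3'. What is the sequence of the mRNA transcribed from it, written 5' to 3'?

5'-CCUGUUACUGGUAUAGACCCUAAUAAAGUGUCGAUCAGAUCGUAUAAGUAAUAGGAAGUCAUCCCGGUUGCAAGCAAGAG-3'

RNA polymerase reads the template 3'→5' and synthesizes mRNA 5'→3' by base-pairing (A→U, T→A, G↔C). The complement of the template is GAGAACGAACGTTGGCCCTACTGAAGGATAATGAATATGCTAGACTAGCTGTGAAATAATCCCAGATATGGTCATTGTCC; antiparallel, so 5'→3' the coding strand is CCTGTTACTGGTATAGACCCTAATAAAGTGTCGATCAGATCGTATAAGTAATAGGAAGTCATCCCGGTTGCAAGCAAGAG. Replace T with U for the mRNA.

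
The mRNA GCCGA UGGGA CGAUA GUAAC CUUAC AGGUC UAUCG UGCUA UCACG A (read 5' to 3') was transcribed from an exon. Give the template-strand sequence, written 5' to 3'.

5'-TCGTGATAGCACGATAGACCTGTAAGGTTACTATCGTCCCATCGGC-3'

Replace U with T to get the coding DNA strand: GCCGATGGGACGATAGTAACCTTACAGGTCTATCGTGCTATCACGA. The template strand is its reverse complement (complement CGGCTACCCTGCTATCATTGGAATGTCCAGATAGCACGATAGTGCT, then reverse).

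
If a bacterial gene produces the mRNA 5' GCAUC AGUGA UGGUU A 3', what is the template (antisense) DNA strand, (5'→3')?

Replace U with T to get the coding DNA strand: GCATCAGTGATGGTTA. The template strand is its reverse complement (complement CGTAGTCACTACCAAT, then reverse).

5'-TAACCATCACTGATGC-3'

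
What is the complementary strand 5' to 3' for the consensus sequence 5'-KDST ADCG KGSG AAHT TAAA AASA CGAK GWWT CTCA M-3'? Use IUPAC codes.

5′-KTGAGAWWCMTCGTSTTTTTAADTTCSCMCGHTASHM-3′

Standard pairs A↔T, G↔C; ambiguity codes pair M↔K, W↔W, S↔S, D↔H. Complement (MHSATHGCMCSCTTDAATTTTTSTGCTMCWWAGAGTK), then reverse for 5'→3'.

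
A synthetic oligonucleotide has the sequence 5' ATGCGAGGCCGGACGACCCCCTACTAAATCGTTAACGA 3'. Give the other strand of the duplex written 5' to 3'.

The complement of ATGCGAGGCCGGACGACCCCCTACTAAATCGTTAACGA is TACGCTCCGGCCTGCTGGGGGATGATTTAGCAATTGCT (A↔T, G↔C). DNA strands are antiparallel, so the complementary strand runs 3'→5'; reversing gives the 5'→3' form.

5'-TCGTTAACGATTTAGTAGGGGGTCGTCCGGCCTCGCAT-3'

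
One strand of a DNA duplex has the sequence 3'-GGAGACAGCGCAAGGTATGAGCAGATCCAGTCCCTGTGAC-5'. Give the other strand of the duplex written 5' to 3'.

5'-CCTCTGTCGCGTTCCATACTCGTCTAGGTCAGGGACACTG-3'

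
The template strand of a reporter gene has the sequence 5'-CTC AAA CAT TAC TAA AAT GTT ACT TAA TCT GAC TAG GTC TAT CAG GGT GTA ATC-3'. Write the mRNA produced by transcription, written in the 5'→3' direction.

5′-GAUUACACCCUGAUAGACCUAGUCAGAUUAAGUAACAUUUUAGUAAUGUUUGAG-3′

RNA polymerase reads the template 3'→5' and synthesizes mRNA 5'→3' by base-pairing (A→U, T→A, G↔C). The complement of the template is GAGTTTGTAATGATTTTACAATGAATTAGACTGATCCAGATAGTCCCACATTAG; antiparallel, so 5'→3' the coding strand is GATTACACCCTGATAGACCTAGTCAGATTAAGTAACATTTTAGTAATGTTTGAG. Replace T with U for the mRNA.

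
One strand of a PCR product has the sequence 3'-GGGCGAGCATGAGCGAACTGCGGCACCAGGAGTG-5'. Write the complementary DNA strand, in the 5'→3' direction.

5'-CCCGCTCGTACTCGCTTGACGCCGTGGTCCTCAC-3'

The strand is given 3'→5', so its complement runs 5'→3' in the same left-to-right order: pair each base A↔T, G↔C.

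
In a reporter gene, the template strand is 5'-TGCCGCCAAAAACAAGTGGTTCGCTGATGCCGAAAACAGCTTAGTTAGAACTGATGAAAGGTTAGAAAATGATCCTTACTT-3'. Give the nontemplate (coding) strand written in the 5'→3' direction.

The coding strand is complementary and antiparallel to the template: take the complement (A↔T, G↔C) and reverse.

5′-AAGTAAGGATCATTTTCTAACCTTTCATCAGTTCTAACTAAGCTGTTTTCGGCATCAGCGAACCACTTGTTTTTGGCGGCA-3′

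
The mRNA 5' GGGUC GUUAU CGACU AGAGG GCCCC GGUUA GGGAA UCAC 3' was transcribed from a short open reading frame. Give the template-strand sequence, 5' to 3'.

Replace U with T to get the coding DNA strand: GGGTCGTTATCGACTAGAGGGCCCCGGTTAGGGAATCAC. The template strand is its reverse complement (complement CCCAGCAATAGCTGATCTCCCGGGGCCAATCCCTTAGTG, then reverse).

5'-GTGATTCCCTAACCGGGGCCCTCTAGTCGATAACGACCC-3'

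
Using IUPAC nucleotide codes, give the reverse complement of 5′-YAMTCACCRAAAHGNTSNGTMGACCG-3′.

Standard pairs A↔T, G↔C; ambiguity codes pair R↔Y, M↔K, S↔S, H↔D, N↔N. Complement (RTKAGTGGYTTTDCNASNCAKCTGGC), then reverse for 5'→3'.

5′-CGGTCKACNSANCDTTTYGGTGAKTR-3′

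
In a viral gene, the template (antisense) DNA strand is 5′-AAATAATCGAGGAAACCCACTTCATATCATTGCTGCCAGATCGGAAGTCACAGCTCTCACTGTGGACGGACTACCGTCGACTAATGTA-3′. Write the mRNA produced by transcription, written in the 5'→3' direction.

5'-UACAUUAGUCGACGGUAGUCCGUCCACAGUGAGAGCUGUGACUUCCGAUCUGGCAGCAAUGAUAUGAAGUGGGUUUCCUCGAUUAUUU-3'

RNA polymerase reads the template 3'→5' and synthesizes mRNA 5'→3' by base-pairing (A→U, T→A, G↔C). The complement of the template is TTTATTAGCTCCTTTGGGTGAAGTATAGTAACGACGGTCTAGCCTTCAGTGTCGAGAGTGACACCTGCCTGATGGCAGCTGATTACAT; antiparallel, so 5'→3' the coding strand is TACATTAGTCGACGGTAGTCCGTCCACAGTGAGAGCTGTGACTTCCGATCTGGCAGCAATGATATGAAGTGGGTTTCCTCGATTATTT. Replace T with U for the mRNA.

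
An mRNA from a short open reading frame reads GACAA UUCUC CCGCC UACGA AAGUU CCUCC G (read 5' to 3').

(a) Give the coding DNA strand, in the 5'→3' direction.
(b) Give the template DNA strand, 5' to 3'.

(a) The coding strand matches the mRNA with U→T.
(b) The template strand is the reverse complement of the coding strand.

(a) 5′-GACAATTCTCCCGCCTACGAAAGTTCCTCCG-3′
(b) 5'-CGGAGGAACTTTCGTAGGCGGGAGAATTGTC-3'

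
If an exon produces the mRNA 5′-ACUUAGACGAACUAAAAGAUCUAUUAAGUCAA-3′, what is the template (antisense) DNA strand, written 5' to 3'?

5'-TTGACTTAATAGATCTTTTAGTTCGTCTAAGT-3'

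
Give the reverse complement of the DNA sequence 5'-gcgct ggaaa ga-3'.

Reading the sequence 3'→5' and pairing each base (A↔T, G↔C) gives the reverse complement directly.

5'-TCTTTCCAGCGC-3'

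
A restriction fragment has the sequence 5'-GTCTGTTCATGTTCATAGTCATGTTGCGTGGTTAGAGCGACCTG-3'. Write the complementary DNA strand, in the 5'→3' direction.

5'-CAGGTCGCTCTAACCACGCAACATGACTATGAACATGAACAGAC-3'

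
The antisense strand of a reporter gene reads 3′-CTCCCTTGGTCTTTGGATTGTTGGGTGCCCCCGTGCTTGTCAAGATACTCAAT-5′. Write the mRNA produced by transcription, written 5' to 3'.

5'-GAGGGAACCAGAAACCUAACAACCCACGGGGGCACGAACAGUUCUAUGAGUUA-3'

Reading the template 3'→5' as shown, RNA polymerase pairs each base (A→U, T→A, G↔C) to build mRNA 5'→3' directly.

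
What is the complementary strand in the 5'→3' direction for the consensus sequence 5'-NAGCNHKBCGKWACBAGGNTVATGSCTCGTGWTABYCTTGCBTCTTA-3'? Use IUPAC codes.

Standard pairs A↔T, G↔C; ambiguity codes pair Y↔R, K↔M, W↔W, S↔S, B↔V, H↔D, N↔N. Complement (NTCGNDMVGCMWTGVTCCNABTACSGAGCACWATVRGAACGVAGAAT), then reverse for 5'→3'.

5'-TAAGAVGCAAGRVTAWCACGAGSCATBANCCTVGTWMCGVMDNGCTN-3'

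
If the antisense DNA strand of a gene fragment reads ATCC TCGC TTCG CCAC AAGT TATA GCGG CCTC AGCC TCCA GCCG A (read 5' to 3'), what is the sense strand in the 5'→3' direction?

The coding strand is complementary and antiparallel to the template: take the complement (A↔T, G↔C) and reverse.

5'-TCGGCTGGAGGCTGAGGCCGCTATAACTTGTGGCGAAGCGAGGAT-3'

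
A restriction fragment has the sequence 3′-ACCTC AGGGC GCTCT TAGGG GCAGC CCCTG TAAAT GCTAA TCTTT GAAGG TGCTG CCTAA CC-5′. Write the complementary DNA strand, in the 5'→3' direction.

5'-TGGAGTCCCGCGAGAATCCCCGTCGGGGACATTTACGATTAGAAACTTCCACGACGGATTGG-3'

The strand is given 3'→5', so its complement runs 5'→3' in the same left-to-right order: pair each base A↔T, G↔C.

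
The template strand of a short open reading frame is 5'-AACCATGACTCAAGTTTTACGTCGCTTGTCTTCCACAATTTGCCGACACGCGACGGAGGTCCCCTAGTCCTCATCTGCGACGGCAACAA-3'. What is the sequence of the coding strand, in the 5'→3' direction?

The coding strand is complementary and antiparallel to the template: take the complement (A↔T, G↔C) and reverse.

5'-TTGTTGCCGTCGCAGATGAGGACTAGGGGACCTCCGTCGCGTGTCGGCAAATTGTGGAAGACAAGCGACGTAAAACTTGAGTCATGGTT-3'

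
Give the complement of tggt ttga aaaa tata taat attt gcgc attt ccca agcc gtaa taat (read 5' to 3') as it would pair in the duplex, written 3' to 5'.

Base-pairing A↔T, G↔C gives the complement. The complementary strand is antiparallel, so paired with a 5'→3' strand it runs 3'→5'.

3'-ACCAAACTTTTTATATATTATAAACGCGTAAAGGGTTCGGCATTATTA-5'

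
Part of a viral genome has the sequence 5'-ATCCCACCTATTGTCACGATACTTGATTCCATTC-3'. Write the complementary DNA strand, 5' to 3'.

Pairing A↔T and G↔C gives TAGGGTGGATAACAGTGCTATGAACTAAGGTAAG, running 3'→5'. Reverse for the 5'→3' convention.

5′-GAATGGAATCAAGTATCGTGACAATAGGTGGGAT-3′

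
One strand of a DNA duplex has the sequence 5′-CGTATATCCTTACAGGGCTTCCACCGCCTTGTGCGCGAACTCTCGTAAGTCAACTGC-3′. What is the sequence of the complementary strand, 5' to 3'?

5'-GCAGTTGACTTACGAGAGTTCGCGCACAAGGCGGTGGAAGCCCTGTAAGGATATACG-3'

Pairing A↔T and G↔C gives GCATATAGGAATGTCCCGAAGGTGGCGGAACACGCGCTTGAGAGCATTCAGTTGACG, running 3'→5'. Reverse for the 5'→3' convention.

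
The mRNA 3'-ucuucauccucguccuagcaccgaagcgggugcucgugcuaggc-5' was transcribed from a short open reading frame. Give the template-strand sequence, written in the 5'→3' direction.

Written 5'→3' the mRNA is CGGAUCGUGCUCGUGGGCGAAGCCACGAUCCUGCUCCUACUUCU, so the coding DNA strand is CGGATCGTGCTCGTGGGCGAAGCCACGATCCTGCTCCTACTTCT. The template is its reverse complement.

5'-AGAAGTAGGAGCAGGATCGTGGCTTCGCCCACGAGCACGATCCG-3'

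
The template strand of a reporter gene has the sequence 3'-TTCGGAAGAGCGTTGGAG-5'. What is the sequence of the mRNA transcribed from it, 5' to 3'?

5'-AAGCCUUCUCGCAACCUC-3'

Reading the template 3'→5' as shown, RNA polymerase pairs each base (A→U, T→A, G↔C) to build mRNA 5'→3' directly.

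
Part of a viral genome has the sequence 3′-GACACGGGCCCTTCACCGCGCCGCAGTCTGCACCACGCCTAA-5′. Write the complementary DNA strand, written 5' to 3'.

5'-CTGTGCCCGGGAAGTGGCGCGGCGTCAGACGTGGTGCGGATT-3'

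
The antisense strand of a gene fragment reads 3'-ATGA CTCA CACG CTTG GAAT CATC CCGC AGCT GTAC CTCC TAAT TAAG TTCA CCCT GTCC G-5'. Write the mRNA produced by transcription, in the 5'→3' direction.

5'-UACUGAGUGUGCGAACCUUAGUAGGGCGUCGACAUGGAGGAUUAAUUCAAGUGGGACAGGC-3'

Reading the template 3'→5' as shown, RNA polymerase pairs each base (A→U, T→A, G↔C) to build mRNA 5'→3' directly.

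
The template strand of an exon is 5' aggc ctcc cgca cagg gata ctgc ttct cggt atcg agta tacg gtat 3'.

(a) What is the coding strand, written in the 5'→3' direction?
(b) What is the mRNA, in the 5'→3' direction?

(a) The coding strand is the reverse complement of the template: complement TCCGGAGGGCGTGTCCCTATGACGAAGAGCCATAGCTCATATGCCATA, then reverse.
(b) mRNA has the coding-strand sequence with T→U.

(a) 5′-ATACCGTATACTCGATACCGAGAAGCAGTATCCCTGTGCGGGAGGCCT-3′
(b) 5'-AUACCGUAUACUCGAUACCGAGAAGCAGUAUCCCUGUGCGGGAGGCCU-3'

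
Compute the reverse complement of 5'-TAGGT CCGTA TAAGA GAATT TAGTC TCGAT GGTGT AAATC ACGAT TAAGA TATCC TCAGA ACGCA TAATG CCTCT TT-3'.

5'-AAAGAGGCATTATGCGTTCTGAGGATATCTTAATCGTGATTTACACCATCGAGACTAAATTCTCTTATACGGACCTA-3'

Reading the sequence 3'→5' and pairing each base (A↔T, G↔C) gives the reverse complement directly.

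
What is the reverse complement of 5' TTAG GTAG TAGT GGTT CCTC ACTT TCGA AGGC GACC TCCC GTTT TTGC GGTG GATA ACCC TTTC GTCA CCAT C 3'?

5'-GATGGTGACGAAAGGGTTATCCACCGCAAAAACGGGAGGTCGCCTTCGAAAGTGAGGAACCACTACTACCTAA-3'

Complement each base (A↔T, G↔C): AATCCATCATCACCAAGGAGTGAAAGCTTCCGCTGGAGGGCAAAAACGCCACCTATTGGGAAAGCAGTGGTAG. Then reverse.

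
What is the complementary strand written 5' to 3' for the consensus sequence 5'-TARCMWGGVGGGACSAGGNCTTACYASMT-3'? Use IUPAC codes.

5'-AKSTRGTAAGNCCTSGTCCCBCCWKGYTA-3'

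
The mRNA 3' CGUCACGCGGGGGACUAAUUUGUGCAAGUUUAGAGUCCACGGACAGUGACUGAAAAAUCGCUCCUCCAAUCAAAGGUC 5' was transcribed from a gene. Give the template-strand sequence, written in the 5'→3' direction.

5′-GCAGTGCGCCCCCTGATTAAACACGTTCAAATCTCAGGTGCCTGTCACTGACTTTTTAGCGAGGAGGTTAGTTTCCAG-3′

Written 5'→3' the mRNA is CUGGAAACUAACCUCCUCGCUAAAAAGUCAGUGACAGGCACCUGAGAUUUGAACGUGUUUAAUCAGGGGGCGCACUGC, so the coding DNA strand is CTGGAAACTAACCTCCTCGCTAAAAAGTCAGTGACAGGCACCTGAGATTTGAACGTGTTTAATCAGGGGGCGCACTGC. The template is its reverse complement.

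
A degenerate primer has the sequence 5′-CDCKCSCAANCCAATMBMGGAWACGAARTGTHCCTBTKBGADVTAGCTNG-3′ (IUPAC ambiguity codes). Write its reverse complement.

5'-CNAGCTABHTCVMAVAGGDACAYTTCGTWTCCKVKATTGGNTTGSGMGHG-3'

Standard pairs A↔T, G↔C; ambiguity codes pair R↔Y, M↔K, W↔W, S↔S, B↔V, D↔H, N↔N. Complement (GHGMGSGTTNGGTTAKVKCCTWTGCTTYACADGGAVAMVCTHBATCGANC), then reverse for 5'→3'.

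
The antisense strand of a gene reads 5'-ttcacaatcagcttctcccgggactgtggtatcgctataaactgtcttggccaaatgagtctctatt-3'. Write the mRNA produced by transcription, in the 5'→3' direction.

RNA polymerase reads the template 3'→5' and synthesizes mRNA 5'→3' by base-pairing (A→U, T→A, G↔C). The complement of the template is AAGTGTTAGTCGAAGAGGGCCCTGACACCATAGCGATATTTGACAGAACCGGTTTACTCAGAGATAA; antiparallel, so 5'→3' the coding strand is AATAGAGACTCATTTGGCCAAGACAGTTTATAGCGATACCACAGTCCCGGGAGAAGCTGATTGTGAA. Replace T with U for the mRNA.

5'-AAUAGAGACUCAUUUGGCCAAGACAGUUUAUAGCGAUACCACAGUCCCGGGAGAAGCUGAUUGUGAA-3'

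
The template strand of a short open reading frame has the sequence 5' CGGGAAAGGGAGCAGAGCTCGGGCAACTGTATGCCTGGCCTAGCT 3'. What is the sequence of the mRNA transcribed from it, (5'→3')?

5'-AGCUAGGCCAGGCAUACAGUUGCCCGAGCUCUGCUCCCUUUCCCG-3'

The mRNA has the sequence of the coding strand (reverse complement of the template) with T→U. Reverse complement of CGGGAAAGGGAGCAGAGCTCGGGCAACTGTATGCCTGGCCTAGCT is AGCTAGGCCAGGCATACAGTTGCCCGAGCTCTGCTCCCTTTCCCG; then T→U.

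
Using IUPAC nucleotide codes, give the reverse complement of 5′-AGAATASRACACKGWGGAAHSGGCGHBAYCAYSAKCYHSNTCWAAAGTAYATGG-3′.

5′-CCATRTACTTTWGANSDRGMTSRTGRTVDCGCCSDTTCCWCMGTGTYSTATTCT-3′

Standard pairs A↔T, G↔C; ambiguity codes pair R↔Y, K↔M, W↔W, S↔S, B↔V, H↔D, N↔N. Complement (TCTTATSYTGTGMCWCCTTDSCCGCDVTRGTRSTMGRDSNAGWTTTCATRTACC), then reverse for 5'→3'.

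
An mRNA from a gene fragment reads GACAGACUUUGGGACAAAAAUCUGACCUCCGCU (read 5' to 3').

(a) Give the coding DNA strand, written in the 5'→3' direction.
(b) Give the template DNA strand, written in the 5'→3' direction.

(a) The coding strand matches the mRNA with U→T.
(b) The template strand is the reverse complement of the coding strand.

(a) 5'-GACAGACTTTGGGACAAAAATCTGACCTCCGCT-3'
(b) 5′-AGCGGAGGTCAGATTTTTGTCCCAAAGTCTGTC-3′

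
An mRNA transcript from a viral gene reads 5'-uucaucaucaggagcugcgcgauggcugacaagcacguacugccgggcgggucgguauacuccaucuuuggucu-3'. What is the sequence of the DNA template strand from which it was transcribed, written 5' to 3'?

Replace U with T to get the coding DNA strand: TTCATCATCAGGAGCTGCGCGATGGCTGACAAGCACGTACTGCCGGGCGGGTCGGTATACTCCATCTTTGGTCT. The template strand is its reverse complement (complement AAGTAGTAGTCCTCGACGCGCTACCGACTGTTCGTGCATGACGGCCCGCCCAGCCATATGAGGTAGAAACCAGA, then reverse).

5'-AGACCAAAGATGGAGTATACCGACCCGCCCGGCAGTACGTGCTTGTCAGCCATCGCGCAGCTCCTGATGATGAA-3'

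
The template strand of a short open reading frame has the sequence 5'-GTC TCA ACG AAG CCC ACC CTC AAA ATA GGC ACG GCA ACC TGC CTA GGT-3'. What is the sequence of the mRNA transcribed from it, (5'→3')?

5′-ACCUAGGCAGGUUGCCGUGCCUAUUUUGAGGGUGGGCUUCGUUGAGAC-3′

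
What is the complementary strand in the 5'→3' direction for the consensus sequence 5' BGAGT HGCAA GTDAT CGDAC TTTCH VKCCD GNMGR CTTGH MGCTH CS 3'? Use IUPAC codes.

Standard pairs A↔T, G↔C; ambiguity codes pair R↔Y, M↔K, S↔S, B↔V, D↔H, N↔N. Complement (VCTCADCGTTCAHTAGCHTGAAAGDBMGGHCNKCYGAACDKCGADGS), then reverse for 5'→3'.

5'-SGDAGCKDCAAGYCKNCHGGMBDGAAAGTHCGATHACTTGCDACTCV-3'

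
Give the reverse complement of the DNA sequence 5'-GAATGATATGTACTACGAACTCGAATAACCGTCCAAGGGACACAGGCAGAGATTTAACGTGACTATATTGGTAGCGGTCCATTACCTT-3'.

Complement each base (A↔T, G↔C): CTTACTATACATGATGCTTGAGCTTATTGGCAGGTTCCCTGTGTCCGTCTCTAAATTGCACTGATATAACCATCGCCAGGTAATGGAA. Then reverse.

5′-AAGGTAATGGACCGCTACCAATATAGTCACGTTAAATCTCTGCCTGTGTCCCTTGGACGGTTATTCGAGTTCGTAGTACATATCATTC-3′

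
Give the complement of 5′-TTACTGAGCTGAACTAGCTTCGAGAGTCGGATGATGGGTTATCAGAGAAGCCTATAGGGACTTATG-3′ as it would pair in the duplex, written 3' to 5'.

3′-AATGACTCGACTTGATCGAAGCTCTCAGCCTACTACCCAATAGTCTCTTCGGATATCCCTGAATAC-5′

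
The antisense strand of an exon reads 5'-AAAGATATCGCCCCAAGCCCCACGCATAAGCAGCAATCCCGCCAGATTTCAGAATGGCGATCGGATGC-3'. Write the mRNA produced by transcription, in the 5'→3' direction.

RNA polymerase reads the template 3'→5' and synthesizes mRNA 5'→3' by base-pairing (A→U, T→A, G↔C). The complement of the template is TTTCTATAGCGGGGTTCGGGGTGCGTATTCGTCGTTAGGGCGGTCTAAAGTCTTACCGCTAGCCTACG; antiparallel, so 5'→3' the coding strand is GCATCCGATCGCCATTCTGAAATCTGGCGGGATTGCTGCTTATGCGTGGGGCTTGGGGCGATATCTTT. Replace T with U for the mRNA.

5'-GCAUCCGAUCGCCAUUCUGAAAUCUGGCGGGAUUGCUGCUUAUGCGUGGGGCUUGGGGCGAUAUCUUU-3'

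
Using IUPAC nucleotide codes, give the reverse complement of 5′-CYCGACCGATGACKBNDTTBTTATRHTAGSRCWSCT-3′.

5'-AGSWGYSCTADYATAAVAAHNVMGTCATCGGTCGRG-3'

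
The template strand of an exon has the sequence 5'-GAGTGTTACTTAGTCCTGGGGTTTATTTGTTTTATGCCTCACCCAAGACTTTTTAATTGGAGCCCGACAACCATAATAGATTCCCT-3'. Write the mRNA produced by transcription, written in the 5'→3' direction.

5'-AGGGAAUCUAUUAUGGUUGUCGGGCUCCAAUUAAAAAGUCUUGGGUGAGGCAUAAAACAAAUAAACCCCAGGACUAAGUAACACUC-3'

RNA polymerase reads the template 3'→5' and synthesizes mRNA 5'→3' by base-pairing (A→U, T→A, G↔C). The complement of the template is CTCACAATGAATCAGGACCCCAAATAAACAAAATACGGAGTGGGTTCTGAAAAATTAACCTCGGGCTGTTGGTATTATCTAAGGGA; antiparallel, so 5'→3' the coding strand is AGGGAATCTATTATGGTTGTCGGGCTCCAATTAAAAAGTCTTGGGTGAGGCATAAAACAAATAAACCCCAGGACTAAGTAACACTC. Replace T with U for the mRNA.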